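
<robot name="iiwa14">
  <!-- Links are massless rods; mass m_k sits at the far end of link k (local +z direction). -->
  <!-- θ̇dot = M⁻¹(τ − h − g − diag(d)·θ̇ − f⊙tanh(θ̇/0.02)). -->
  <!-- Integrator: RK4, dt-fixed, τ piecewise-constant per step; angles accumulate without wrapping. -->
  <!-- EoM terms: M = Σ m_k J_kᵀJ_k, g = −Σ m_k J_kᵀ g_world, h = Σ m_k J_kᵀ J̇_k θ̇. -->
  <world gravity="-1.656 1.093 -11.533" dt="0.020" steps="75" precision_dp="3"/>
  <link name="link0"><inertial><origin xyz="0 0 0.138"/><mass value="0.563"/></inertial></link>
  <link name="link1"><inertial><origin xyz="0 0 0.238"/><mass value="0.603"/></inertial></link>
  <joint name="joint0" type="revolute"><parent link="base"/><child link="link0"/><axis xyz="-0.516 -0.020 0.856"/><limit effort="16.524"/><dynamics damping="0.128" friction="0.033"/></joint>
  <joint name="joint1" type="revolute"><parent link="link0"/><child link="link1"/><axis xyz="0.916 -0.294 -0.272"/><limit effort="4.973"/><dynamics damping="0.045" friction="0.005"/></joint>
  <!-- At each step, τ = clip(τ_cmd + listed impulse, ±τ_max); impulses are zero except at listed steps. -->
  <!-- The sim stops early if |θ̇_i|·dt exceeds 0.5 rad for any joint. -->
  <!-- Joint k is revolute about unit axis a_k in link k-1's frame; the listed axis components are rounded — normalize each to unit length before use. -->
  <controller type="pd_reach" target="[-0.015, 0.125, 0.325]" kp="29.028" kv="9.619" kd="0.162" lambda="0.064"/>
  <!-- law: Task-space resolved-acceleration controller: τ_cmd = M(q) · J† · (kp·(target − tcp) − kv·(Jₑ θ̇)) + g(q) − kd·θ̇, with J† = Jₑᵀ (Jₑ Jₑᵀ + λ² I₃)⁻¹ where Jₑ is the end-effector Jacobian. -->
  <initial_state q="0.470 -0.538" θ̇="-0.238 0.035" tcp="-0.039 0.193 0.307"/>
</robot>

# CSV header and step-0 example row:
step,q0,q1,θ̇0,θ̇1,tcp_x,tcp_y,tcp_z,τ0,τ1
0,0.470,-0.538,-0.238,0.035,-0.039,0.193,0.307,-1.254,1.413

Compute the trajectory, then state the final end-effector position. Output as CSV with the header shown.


step,q0,q1,θ̇0,θ̇1,tcp_x,tcp_y,tcp_z,τ0,τ1
1,0.466,-0.536,-0.154,0.207,-0.038,0.192,0.308,-1.242,1.348
2,0.463,-0.531,-0.142,0.279,-0.037,0.191,0.309,-1.219,1.306
3,0.460,-0.525,-0.149,0.313,-0.036,0.189,0.310,-1.195,1.275
4,0.457,-0.518,-0.157,0.330,-0.036,0.188,0.311,-1.174,1.250
5,0.454,-0.512,-0.162,0.339,-0.035,0.186,0.313,-1.155,1.228
6,0.451,-0.505,-0.165,0.341,-0.034,0.185,0.314,-1.139,1.209
7,0.447,-0.498,-0.166,0.341,-0.033,0.183,0.315,-1.124,1.193
8,0.444,-0.491,-0.164,0.337,-0.032,0.182,0.316,-1.112,1.178
9,0.441,-0.485,-0.161,0.331,-0.032,0.180,0.318,-1.101,1.164
10,0.438,-0.478,-0.157,0.324,-0.031,0.178,0.319,-1.090,1.152
11,0.435,-0.472,-0.152,0.316,-0.030,0.177,0.320,-1.081,1.140
12,0.432,-0.465,-0.146,0.308,-0.030,0.175,0.321,-1.073,1.129
13,0.429,-0.459,-0.140,0.299,-0.029,0.174,0.323,-1.065,1.119
14,0.426,-0.454,-0.134,0.289,-0.028,0.172,0.324,-1.057,1.110
15,0.423,-0.448,-0.127,0.280,-0.028,0.171,0.325,-1.051,1.101
16,0.421,-0.442,-0.121,0.270,-0.027,0.170,0.326,-1.044,1.093
17,0.419,-0.437,-0.115,0.261,-0.027,0.168,0.326,-1.038,1.085
18,0.416,-0.432,-0.108,0.252,-0.026,0.167,0.327,-1.032,1.078
19,0.414,-0.427,-0.102,0.243,-0.026,0.166,0.328,-1.027,1.070
20,0.412,-0.422,-0.096,0.234,-0.025,0.165,0.329,-1.022,1.064
21,0.410,-0.418,-0.091,0.225,-0.025,0.164,0.330,-1.017,1.057
22,0.409,-0.413,-0.085,0.217,-0.024,0.163,0.331,-1.012,1.051
23,0.407,-0.409,-0.080,0.209,-0.024,0.161,0.331,-1.008,1.045
24,0.405,-0.405,-0.075,0.201,-0.024,0.160,0.332,-1.003,1.039
25,0.404,-0.401,-0.070,0.194,-0.023,0.160,0.332,-0.999,1.034
26,0.403,-0.397,-0.065,0.187,-0.023,0.159,0.333,-0.996,1.028
27,0.401,-0.394,-0.061,0.180,-0.023,0.158,0.334,-0.992,1.023
28,0.400,-0.390,-0.056,0.173,-0.023,0.157,0.334,-0.988,1.019
29,0.399,-0.387,-0.052,0.167,-0.022,0.156,0.335,-0.985,1.014
30,0.398,-0.383,-0.049,0.161,-0.022,0.155,0.335,-0.982,1.010
31,0.397,-0.380,-0.045,0.155,-0.022,0.155,0.336,-0.978,1.005
32,0.396,-0.377,-0.042,0.149,-0.022,0.154,0.336,-0.975,1.001
33,0.395,-0.374,-0.039,0.143,-0.021,0.153,0.337,-0.972,0.997
34,0.395,-0.371,-0.037,0.138,-0.021,0.152,0.337,-0.969,0.994
35,0.394,-0.369,-0.034,0.132,-0.021,0.152,0.337,-0.967,0.990
36,0.393,-0.366,-0.032,0.127,-0.021,0.151,0.338,-0.964,0.987
37,0.393,-0.364,-0.030,0.122,-0.021,0.151,0.338,-0.961,0.983
38,0.392,-0.361,-0.029,0.117,-0.021,0.150,0.338,-0.959,0.980
39,0.392,-0.359,-0.027,0.112,-0.021,0.150,0.339,-0.956,0.977
40,0.391,-0.357,-0.026,0.108,-0.020,0.149,0.339,-0.954,0.974
41,0.391,-0.355,-0.025,0.103,-0.020,0.149,0.339,-0.951,0.971
42,0.390,-0.353,-0.023,0.099,-0.020,0.148,0.340,-0.949,0.969
43,0.390,-0.351,-0.022,0.095,-0.020,0.148,0.340,-0.947,0.966
44,0.389,-0.349,-0.022,0.091,-0.020,0.147,0.340,-0.944,0.964
45,0.389,-0.347,-0.021,0.087,-0.020,0.147,0.340,-0.942,0.961
46,0.388,-0.345,-0.020,0.084,-0.020,0.146,0.341,-0.940,0.959
47,0.388,-0.344,-0.019,0.080,-0.020,0.146,0.341,-0.938,0.956
48,0.388,-0.342,-0.019,0.077,-0.020,0.146,0.341,-0.936,0.954
49,0.387,-0.341,-0.018,0.074,-0.020,0.145,0.341,-0.935,0.952
50,0.387,-0.339,-0.017,0.071,-0.020,0.145,0.341,-0.933,0.950
51,0.387,-0.338,-0.017,0.068,-0.019,0.145,0.342,-0.931,0.948
52,0.386,-0.337,-0.016,0.065,-0.019,0.144,0.342,-0.929,0.946
53,0.386,-0.335,-0.016,0.062,-0.019,0.144,0.342,-0.928,0.945
54,0.386,-0.334,-0.016,0.060,-0.019,0.144,0.342,-0.926,0.943
55,0.385,-0.333,-0.015,0.057,-0.019,0.143,0.342,-0.925,0.941
56,0.385,-0.332,-0.015,0.055,-0.019,0.143,0.342,-0.923,0.940
57,0.385,-0.331,-0.014,0.052,-0.019,0.143,0.342,-0.922,0.938
58,0.384,-0.330,-0.014,0.050,-0.019,0.143,0.343,-0.921,0.936
59,0.384,-0.329,-0.014,0.048,-0.019,0.142,0.343,-0.919,0.935
60,0.384,-0.328,-0.013,0.046,-0.019,0.142,0.343,-0.918,0.934
61,0.384,-0.327,-0.013,0.044,-0.019,0.142,0.343,-0.917,0.932
62,0.383,-0.326,-0.013,0.042,-0.019,0.142,0.343,-0.916,0.931
63,0.383,-0.325,-0.013,0.040,-0.019,0.142,0.343,-0.915,0.930
64,0.383,-0.324,-0.012,0.039,-0.019,0.141,0.343,-0.913,0.929
65,0.383,-0.324,-0.012,0.037,-0.019,0.141,0.343,-0.912,0.927
66,0.382,-0.323,-0.012,0.035,-0.019,0.141,0.344,-0.911,0.926
67,0.382,-0.322,-0.012,0.034,-0.019,0.141,0.344,-0.910,0.925
68,0.382,-0.322,-0.011,0.032,-0.019,0.141,0.344,-0.909,0.924
69,0.382,-0.321,-0.011,0.031,-0.018,0.140,0.344,-0.909,0.923
70,0.381,-0.320,-0.011,0.030,-0.018,0.140,0.344,-0.908,0.922
71,0.381,-0.320,-0.011,0.028,-0.018,0.140,0.344,-0.907,0.921
72,0.381,-0.319,-0.011,0.027,-0.018,0.140,0.344,-0.906,0.920
73,0.381,-0.319,-0.011,0.026,-0.018,0.140,0.344,-0.905,0.919
74,0.381,-0.318,-0.011,0.025,-0.018,0.140,0.344,-0.904,0.919
75,0.380,-0.318,-0.011,0.024,-0.018,0.140,0.344,,
# final tcp position (m): -0.018 0.140 0.344


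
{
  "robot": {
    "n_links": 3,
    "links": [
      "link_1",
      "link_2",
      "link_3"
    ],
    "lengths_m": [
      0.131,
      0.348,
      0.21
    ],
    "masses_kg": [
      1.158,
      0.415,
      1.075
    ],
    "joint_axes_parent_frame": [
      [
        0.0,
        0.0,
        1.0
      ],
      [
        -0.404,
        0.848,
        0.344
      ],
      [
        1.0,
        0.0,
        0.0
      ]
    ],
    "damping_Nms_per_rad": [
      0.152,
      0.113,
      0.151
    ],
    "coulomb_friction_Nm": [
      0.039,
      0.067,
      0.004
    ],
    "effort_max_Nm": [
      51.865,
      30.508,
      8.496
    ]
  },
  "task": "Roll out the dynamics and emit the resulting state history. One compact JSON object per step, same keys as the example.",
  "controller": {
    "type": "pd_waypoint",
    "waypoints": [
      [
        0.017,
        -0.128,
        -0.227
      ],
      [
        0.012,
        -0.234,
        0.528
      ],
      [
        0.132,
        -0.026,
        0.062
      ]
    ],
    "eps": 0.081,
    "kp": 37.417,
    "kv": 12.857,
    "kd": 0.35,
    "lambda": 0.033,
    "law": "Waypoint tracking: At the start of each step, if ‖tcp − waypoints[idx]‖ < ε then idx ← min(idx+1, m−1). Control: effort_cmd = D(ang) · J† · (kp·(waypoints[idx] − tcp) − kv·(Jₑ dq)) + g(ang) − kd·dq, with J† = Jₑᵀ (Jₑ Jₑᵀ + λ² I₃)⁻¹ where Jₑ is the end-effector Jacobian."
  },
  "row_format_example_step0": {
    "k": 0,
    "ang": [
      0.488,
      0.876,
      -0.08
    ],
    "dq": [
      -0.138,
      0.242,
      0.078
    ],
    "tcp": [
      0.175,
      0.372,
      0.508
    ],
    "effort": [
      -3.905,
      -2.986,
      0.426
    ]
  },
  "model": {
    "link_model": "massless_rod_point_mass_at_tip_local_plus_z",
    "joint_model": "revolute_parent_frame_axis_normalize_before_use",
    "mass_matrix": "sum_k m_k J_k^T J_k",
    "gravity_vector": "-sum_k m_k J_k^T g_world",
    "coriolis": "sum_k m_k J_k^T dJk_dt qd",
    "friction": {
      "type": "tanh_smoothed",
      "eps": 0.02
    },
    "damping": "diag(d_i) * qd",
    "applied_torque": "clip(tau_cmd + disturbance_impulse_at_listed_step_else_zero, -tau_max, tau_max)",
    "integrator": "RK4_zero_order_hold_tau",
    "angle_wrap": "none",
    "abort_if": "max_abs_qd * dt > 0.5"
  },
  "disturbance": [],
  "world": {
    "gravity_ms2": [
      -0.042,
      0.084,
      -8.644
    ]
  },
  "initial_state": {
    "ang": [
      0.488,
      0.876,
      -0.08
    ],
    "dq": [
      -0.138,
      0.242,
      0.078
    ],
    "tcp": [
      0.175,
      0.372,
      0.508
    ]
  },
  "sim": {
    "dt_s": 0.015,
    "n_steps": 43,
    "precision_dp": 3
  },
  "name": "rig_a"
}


{"k":1,"ang":[0.474,0.878,-0.102],"dq":[-1.578,0.017,-2.813],"tcp":[0.176,0.373,0.506],"effort":[-3.786,-3.859,1.389]}
{"k":2,"ang":[0.449,0.878,-0.145],"dq":[-1.868,0.043,-2.945],"tcp":[0.179,0.373,0.503],"effort":[-3.969,-4.64,1.13]}
{"k":3,"ang":[0.416,0.878,-0.197],"dq":[-2.443,-0.053,-3.81],"tcp":[0.183,0.373,0.5],"effort":[-3.783,-5.148,1.12]}
{"k":4,"ang":[0.376,0.877,-0.258],"dq":[-2.864,-0.145,-4.365],"tcp":[0.187,0.372,0.496],"effort":[-3.228,-5.322,0.936]}
{"k":5,"ang":[0.331,0.874,-0.327],"dq":[-3.159,-0.231,-4.726],"tcp":[0.193,0.37,0.491],"effort":[-2.429,-5.218,0.68]}
{"k":6,"ang":[0.282,0.87,-0.399],"dq":[-3.319,-0.295,-4.894],"tcp":[0.199,0.366,0.486],"effort":[-1.611,-4.977,0.399]}
{"k":7,"ang":[0.232,0.865,-0.473],"dq":[-3.385,-0.339,-4.963],"tcp":[0.205,0.362,0.481],"effort":[-0.915,-4.707,0.154]}
{"k":8,"ang":[0.181,0.86,-0.547],"dq":[-3.389,-0.366,-4.993],"tcp":[0.211,0.357,0.474],"effort":[-0.383,-4.457,-0.03]}
{"k":9,"ang":[0.131,0.854,-0.622],"dq":[-3.352,-0.38,-5.013],"tcp":[0.217,0.352,0.468],"effort":[-0.004,-4.24,-0.153]}
{"k":10,"ang":[0.081,0.848,-0.697],"dq":[-3.288,-0.381,-5.031],"tcp":[0.222,0.346,0.46],"effort":[0.25,-4.053,-0.223]}
{"k":11,"ang":[0.032,0.843,-0.773],"dq":[-3.205,-0.371,-5.049],"tcp":[0.227,0.339,0.452],"effort":[0.407,-3.888,-0.251]}
{"k":12,"ang":[-0.015,0.837,-0.849],"dq":[-3.107,-0.349,-5.066],"tcp":[0.231,0.332,0.444],"effort":[0.494,-3.74,-0.247]}
{"k":13,"ang":[-0.061,0.832,-0.925],"dq":[-2.999,-0.314,-5.077],"tcp":[0.235,0.325,0.435],"effort":[0.529,-3.603,-0.219]}
{"k":14,"ang":[-0.105,0.828,-1.001],"dq":[-2.884,-0.265,-5.082],"tcp":[0.238,0.318,0.425],"effort":[0.53,-3.474,-0.175]}
{"k":15,"ang":[-0.147,0.825,-1.077],"dq":[-2.764,-0.2,-5.077],"tcp":[0.24,0.311,0.414],"effort":[0.508,-3.348,-0.12]}
{"k":16,"ang":[-0.188,0.822,-1.153],"dq":[-2.64,-0.119,-5.063],"tcp":[0.241,0.303,0.403],"effort":[0.471,-3.226,-0.058]}
{"k":17,"ang":[-0.227,0.821,-1.229],"dq":[-2.515,-0.019,-5.039],"tcp":[0.242,0.296,0.392],"effort":[0.425,-3.105,0.007]}
{"k":18,"ang":[-0.263,0.822,-1.304],"dq":[-2.392,0.087,-5.013],"tcp":[0.243,0.288,0.38],"effort":[0.377,-2.962,0.076]}
{"k":19,"ang":[-0.298,0.824,-1.379],"dq":[-2.271,0.213,-4.972],"tcp":[0.242,0.28,0.367],"effort":[0.329,-2.821,0.14]}
{"k":20,"ang":[-0.332,0.828,-1.453],"dq":[-2.151,0.36,-4.917],"tcp":[0.242,0.272,0.355],"effort":[0.283,-2.688,0.199]}
{"k":21,"ang":[-0.363,0.835,-1.526],"dq":[-2.035,0.528,-4.849],"tcp":[0.24,0.263,0.342],"effort":[0.24,-2.561,0.251]}
{"k":22,"ang":[-0.393,0.844,-1.599],"dq":[-1.925,0.717,-4.769],"tcp":[0.238,0.255,0.329],"effort":[0.202,-2.439,0.295]}
{"k":23,"ang":[-0.421,0.857,-1.669],"dq":[-1.821,0.924,-4.679],"tcp":[0.236,0.247,0.316],"effort":[0.169,-2.321,0.33]}
{"k":24,"ang":[-0.447,0.872,-1.739],"dq":[-1.726,1.149,-4.579],"tcp":[0.234,0.238,0.303],"effort":[0.142,-2.208,0.355]}
{"k":25,"ang":[-0.472,0.891,-1.807],"dq":[-1.639,1.388,-4.469],"tcp":[0.231,0.229,0.29],"effort":[0.12,-2.099,0.37]}
{"k":26,"ang":[-0.496,0.914,-1.873],"dq":[-1.562,1.64,-4.349],"tcp":[0.227,0.221,0.277],"effort":[0.104,-1.995,0.374]}
{"k":27,"ang":[-0.519,0.94,-1.937],"dq":[-1.495,1.902,-4.221],"tcp":[0.224,0.212,0.265],"effort":[0.092,-1.895,0.366]}
{"k":28,"ang":[-0.541,0.971,-1.999],"dq":[-1.439,2.172,-4.084],"tcp":[0.22,0.203,0.252],"effort":[0.086,-1.802,0.348]}
{"k":29,"ang":[-0.563,1.006,-2.06],"dq":[-1.393,2.446,-3.941],"tcp":[0.216,0.195,0.24],"effort":[0.083,-1.714,0.32]}
{"k":30,"ang":[-0.583,1.044,-2.118],"dq":[-1.358,2.721,-3.792],"tcp":[0.212,0.186,0.228],"effort":[0.084,-1.633,0.283]}
{"k":31,"ang":[-0.603,1.087,-2.173],"dq":[-1.335,2.995,-3.637],"tcp":[0.208,0.178,0.217],"effort":[0.087,-1.561,0.238]}
{"k":32,"ang":[-0.623,1.134,-2.227],"dq":[-1.322,3.264,-3.479],"tcp":[0.204,0.17,0.206],"effort":[0.091,-1.497,0.187]}
{"k":33,"ang":[-0.643,1.185,-2.278],"dq":[-1.321,3.526,-3.319],"tcp":[0.2,0.162,0.195],"effort":[0.096,-1.444,0.13]}
{"k":34,"ang":[-0.663,1.24,-2.326],"dq":[-1.333,3.778,-3.158],"tcp":[0.196,0.154,0.185],"effort":[0.099,-1.4,0.07]}
{"k":35,"ang":[-0.683,1.299,-2.373],"dq":[-1.356,4.019,-2.998],"tcp":[0.192,0.147,0.175],"effort":[0.1,-1.367,0.008]}
{"k":36,"ang":[-0.704,1.361,-2.416],"dq":[-1.393,4.245,-2.84],"tcp":[0.187,0.14,0.166],"effort":[0.098,-1.345,-0.054]}
{"k":37,"ang":[-0.725,1.426,-2.458],"dq":[-1.442,4.454,-2.687],"tcp":[0.183,0.133,0.157],"effort":[0.091,-1.332,-0.114]}
{"k":38,"ang":[-0.747,1.494,-2.497],"dq":[-1.505,4.645,-2.539],"tcp":[0.179,0.126,0.148],"effort":[0.079,-1.328,-0.171]}
{"k":39,"ang":[-0.77,1.565,-2.534],"dq":[-1.582,4.816,-2.399],"tcp":[0.175,0.12,0.139],"effort":[0.062,-1.33,-0.221]}
{"k":40,"ang":[-0.795,1.639,-2.569],"dq":[-1.672,4.966,-2.268],"tcp":[0.172,0.114,0.131],"effort":[0.04,-1.338,-0.265]}
{"k":41,"ang":[-0.821,1.714,-2.602],"dq":[-1.775,5.092,-2.147],"tcp":[0.168,0.108,0.123],"effort":[0.016,-1.347,-0.299]}
{"k":42,"ang":[-0.848,1.791,-2.634],"dq":[-1.891,5.195,-2.04],"tcp":[0.164,0.102,0.115],"effort":[-0.009,-1.356,-0.323]}
{"k":43,"ang":[-0.877,1.87,-2.663],"dq":[-2.017,5.271,-1.946],"tcp":[0.159,0.097,0.107]}


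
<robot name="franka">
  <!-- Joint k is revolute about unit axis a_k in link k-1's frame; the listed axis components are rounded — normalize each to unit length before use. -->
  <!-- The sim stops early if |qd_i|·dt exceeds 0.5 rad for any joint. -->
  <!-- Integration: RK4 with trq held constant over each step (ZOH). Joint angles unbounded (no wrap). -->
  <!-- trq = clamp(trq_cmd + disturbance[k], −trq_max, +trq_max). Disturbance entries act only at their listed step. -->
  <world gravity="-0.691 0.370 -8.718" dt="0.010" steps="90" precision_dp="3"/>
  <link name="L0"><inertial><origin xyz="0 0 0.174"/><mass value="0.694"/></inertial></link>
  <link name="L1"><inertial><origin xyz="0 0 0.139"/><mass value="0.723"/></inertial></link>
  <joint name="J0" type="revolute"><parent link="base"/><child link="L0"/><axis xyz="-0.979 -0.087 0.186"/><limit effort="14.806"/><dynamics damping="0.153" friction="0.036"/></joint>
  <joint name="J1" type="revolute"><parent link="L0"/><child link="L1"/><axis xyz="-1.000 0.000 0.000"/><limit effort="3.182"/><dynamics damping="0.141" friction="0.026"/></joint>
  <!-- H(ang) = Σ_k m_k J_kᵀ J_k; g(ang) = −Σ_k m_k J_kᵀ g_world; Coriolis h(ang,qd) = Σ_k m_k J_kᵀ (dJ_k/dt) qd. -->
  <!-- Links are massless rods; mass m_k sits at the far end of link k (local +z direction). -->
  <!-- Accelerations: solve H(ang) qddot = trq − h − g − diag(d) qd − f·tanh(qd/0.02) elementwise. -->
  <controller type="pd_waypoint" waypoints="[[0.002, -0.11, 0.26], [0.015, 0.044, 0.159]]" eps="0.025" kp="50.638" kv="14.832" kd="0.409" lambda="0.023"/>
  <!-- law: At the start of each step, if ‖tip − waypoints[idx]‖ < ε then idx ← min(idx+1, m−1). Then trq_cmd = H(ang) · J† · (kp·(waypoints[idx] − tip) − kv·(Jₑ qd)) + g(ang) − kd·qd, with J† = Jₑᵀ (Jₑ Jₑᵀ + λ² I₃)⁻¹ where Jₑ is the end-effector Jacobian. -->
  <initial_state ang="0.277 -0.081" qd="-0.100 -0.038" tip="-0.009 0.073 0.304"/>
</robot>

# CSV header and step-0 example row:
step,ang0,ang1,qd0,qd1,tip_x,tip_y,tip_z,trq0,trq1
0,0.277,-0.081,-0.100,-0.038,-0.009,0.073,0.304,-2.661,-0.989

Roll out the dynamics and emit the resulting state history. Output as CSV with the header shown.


step,ang0,ang1,qd0,qd1,tip_x,tip_y,tip_z,trq0,trq1
1,0.276,-0.083,-0.163,-0.419,-0.009,0.072,0.304,-2.331,-0.721
2,0.273,-0.087,-0.357,-0.311,-0.009,0.071,0.304,-2.033,-0.690
3,0.269,-0.091,-0.435,-0.437,-0.009,0.069,0.305,-1.796,-0.564
4,0.264,-0.095,-0.533,-0.429,-0.008,0.067,0.305,-1.590,-0.510
5,0.259,-0.100,-0.589,-0.478,-0.008,0.065,0.306,-1.420,-0.437
6,0.253,-0.104,-0.640,-0.488,-0.008,0.062,0.306,-1.275,-0.389
7,0.246,-0.109,-0.673,-0.510,-0.008,0.060,0.307,-1.152,-0.341
8,0.239,-0.115,-0.699,-0.519,-0.007,0.057,0.307,-1.046,-0.303
9,0.232,-0.120,-0.714,-0.529,-0.007,0.054,0.308,-0.956,-0.268
10,0.225,-0.125,-0.724,-0.534,-0.007,0.051,0.308,-0.877,-0.239
11,0.218,-0.130,-0.728,-0.538,-0.007,0.048,0.309,-0.809,-0.213
12,0.210,-0.136,-0.729,-0.540,-0.006,0.045,0.309,-0.749,-0.190
13,0.203,-0.141,-0.725,-0.540,-0.006,0.042,0.309,-0.696,-0.169
14,0.196,-0.147,-0.720,-0.538,-0.006,0.039,0.310,-0.649,-0.150
15,0.189,-0.152,-0.712,-0.536,-0.005,0.036,0.310,-0.606,-0.133
16,0.182,-0.157,-0.703,-0.532,-0.005,0.034,0.310,-0.567,-0.117
17,0.175,-0.163,-0.693,-0.528,-0.005,0.031,0.310,-0.532,-0.103
18,0.168,-0.168,-0.681,-0.524,-0.005,0.028,0.311,-0.499,-0.089
19,0.161,-0.173,-0.670,-0.518,-0.004,0.025,0.311,-0.469,-0.076
20,0.154,-0.178,-0.658,-0.513,-0.004,0.022,0.311,-0.440,-0.064
21,0.148,-0.183,-0.645,-0.507,-0.004,0.020,0.311,-0.414,-0.052
22,0.141,-0.188,-0.633,-0.501,-0.004,0.017,0.311,-0.388,-0.041
23,0.135,-0.193,-0.621,-0.495,-0.004,0.014,0.311,-0.364,-0.031
24,0.129,-0.198,-0.608,-0.488,-0.003,0.012,0.311,-0.341,-0.020
25,0.123,-0.203,-0.596,-0.481,-0.003,0.009,0.311,-0.318,-0.010
26,0.117,-0.208,-0.584,-0.475,-0.003,0.007,0.311,-0.297,-0.001
27,0.111,-0.213,-0.572,-0.468,-0.003,0.005,0.311,-0.276,0.009
28,0.106,-0.217,-0.560,-0.462,-0.003,0.002,0.311,-0.255,0.018
29,0.100,-0.222,-0.548,-0.455,-0.002,-0.000,0.311,-0.236,0.027
30,0.095,-0.226,-0.537,-0.448,-0.002,-0.002,0.311,-0.216,0.036
31,0.089,-0.231,-0.526,-0.442,-0.002,-0.005,0.311,-0.197,0.045
32,0.084,-0.235,-0.515,-0.435,-0.002,-0.007,0.311,-0.179,0.053
33,0.079,-0.239,-0.504,-0.428,-0.002,-0.009,0.311,-0.161,0.061
34,0.074,-0.244,-0.494,-0.422,-0.002,-0.011,0.311,-0.144,0.069
35,0.069,-0.248,-0.483,-0.416,-0.002,-0.013,0.310,-0.126,0.077
36,0.064,-0.252,-0.473,-0.409,-0.001,-0.015,0.310,-0.109,0.085
37,0.060,-0.256,-0.463,-0.403,-0.001,-0.017,0.310,-0.093,0.093
38,0.055,-0.260,-0.454,-0.397,-0.001,-0.019,0.310,-0.077,0.100
39,0.051,-0.264,-0.444,-0.391,-0.001,-0.021,0.310,-0.061,0.108
40,0.046,-0.268,-0.435,-0.385,-0.001,-0.023,0.309,-0.045,0.115
41,0.042,-0.272,-0.426,-0.379,-0.001,-0.025,0.309,-0.030,0.122
42,0.038,-0.275,-0.417,-0.373,-0.001,-0.026,0.309,-0.015,0.129
43,0.034,-0.279,-0.408,-0.368,-0.001,-0.028,0.309,-0.000,0.136
44,0.030,-0.283,-0.400,-0.362,-0.001,-0.030,0.308,0.014,0.143
45,0.026,-0.286,-0.391,-0.357,-0.001,-0.032,0.308,0.028,0.149
46,0.022,-0.290,-0.383,-0.351,-0.000,-0.033,0.308,0.042,0.156
47,0.018,-0.293,-0.375,-0.346,-0.000,-0.035,0.308,0.056,0.162
48,0.014,-0.297,-0.366,-0.341,-0.000,-0.036,0.307,0.069,0.168
49,0.011,-0.300,-0.359,-0.336,-0.000,-0.038,0.307,0.082,0.174
50,0.007,-0.303,-0.351,-0.331,-0.000,-0.039,0.307,0.095,0.180
51,0.004,-0.307,-0.343,-0.326,-0.000,-0.041,0.307,0.107,0.186
52,0.000,-0.310,-0.336,-0.321,-0.000,-0.042,0.306,0.119,0.192
53,-0.003,-0.313,-0.328,-0.316,0.000,-0.044,0.306,0.131,0.197
54,-0.006,-0.316,-0.321,-0.311,0.000,-0.045,0.306,0.143,0.203
55,-0.009,-0.319,-0.314,-0.307,0.000,-0.046,0.306,0.155,0.208
56,-0.013,-0.322,-0.307,-0.302,0.000,-0.048,0.305,0.166,0.213
57,-0.016,-0.325,-0.300,-0.298,0.000,-0.049,0.305,0.177,0.218
58,-0.019,-0.328,-0.293,-0.294,0.000,-0.050,0.305,0.187,0.223
59,-0.021,-0.331,-0.287,-0.290,0.000,-0.052,0.304,0.198,0.228
60,-0.024,-0.334,-0.280,-0.286,0.000,-0.053,0.304,0.208,0.233
61,-0.027,-0.337,-0.274,-0.282,0.000,-0.054,0.304,0.218,0.238
62,-0.030,-0.340,-0.267,-0.278,0.001,-0.055,0.304,0.228,0.243
63,-0.032,-0.343,-0.261,-0.274,0.001,-0.056,0.303,0.238,0.247
64,-0.035,-0.345,-0.255,-0.270,0.001,-0.057,0.303,0.247,0.252
65,-0.038,-0.348,-0.249,-0.266,0.001,-0.059,0.303,0.256,0.256
66,-0.040,-0.351,-0.243,-0.263,0.001,-0.060,0.302,0.265,0.260
67,-0.042,-0.353,-0.237,-0.259,0.001,-0.061,0.302,0.274,0.264
68,-0.045,-0.356,-0.232,-0.256,0.001,-0.062,0.302,0.283,0.268
69,-0.047,-0.358,-0.226,-0.252,0.001,-0.063,0.302,0.291,0.272
70,-0.049,-0.361,-0.220,-0.249,0.001,-0.064,0.301,0.299,0.276
71,-0.051,-0.363,-0.215,-0.246,0.001,-0.065,0.301,0.307,0.280
72,-0.054,-0.366,-0.210,-0.242,0.001,-0.066,0.301,0.315,0.284
73,-0.056,-0.368,-0.204,-0.239,0.001,-0.066,0.301,0.322,0.288
74,-0.058,-0.371,-0.199,-0.236,0.001,-0.067,0.300,0.330,0.291
75,-0.060,-0.373,-0.194,-0.233,0.001,-0.068,0.300,0.337,0.295
76,-0.062,-0.375,-0.189,-0.230,0.001,-0.069,0.300,0.344,0.298
77,-0.063,-0.377,-0.185,-0.227,0.001,-0.070,0.299,0.351,0.302
78,-0.065,-0.380,-0.180,-0.225,0.001,-0.071,0.299,0.358,0.305
79,-0.067,-0.382,-0.175,-0.222,0.001,-0.072,0.299,0.364,0.308
80,-0.069,-0.384,-0.171,-0.219,0.001,-0.072,0.299,0.371,0.311
81,-0.070,-0.386,-0.166,-0.217,0.001,-0.073,0.298,0.377,0.314
82,-0.072,-0.388,-0.162,-0.214,0.001,-0.074,0.298,0.383,0.317
83,-0.074,-0.391,-0.157,-0.212,0.001,-0.075,0.298,0.389,0.320
84,-0.075,-0.393,-0.153,-0.209,0.001,-0.075,0.298,0.395,0.323
85,-0.077,-0.395,-0.149,-0.207,0.001,-0.076,0.297,0.401,0.326
86,-0.078,-0.397,-0.145,-0.204,0.001,-0.077,0.297,0.406,0.329
87,-0.080,-0.399,-0.141,-0.202,0.001,-0.077,0.297,0.412,0.332
88,-0.081,-0.401,-0.137,-0.200,0.001,-0.078,0.297,0.417,0.334
89,-0.082,-0.403,-0.133,-0.198,0.001,-0.079,0.297,0.422,0.337
90,-0.084,-0.405,-0.129,-0.195,0.001,-0.079,0.296,,


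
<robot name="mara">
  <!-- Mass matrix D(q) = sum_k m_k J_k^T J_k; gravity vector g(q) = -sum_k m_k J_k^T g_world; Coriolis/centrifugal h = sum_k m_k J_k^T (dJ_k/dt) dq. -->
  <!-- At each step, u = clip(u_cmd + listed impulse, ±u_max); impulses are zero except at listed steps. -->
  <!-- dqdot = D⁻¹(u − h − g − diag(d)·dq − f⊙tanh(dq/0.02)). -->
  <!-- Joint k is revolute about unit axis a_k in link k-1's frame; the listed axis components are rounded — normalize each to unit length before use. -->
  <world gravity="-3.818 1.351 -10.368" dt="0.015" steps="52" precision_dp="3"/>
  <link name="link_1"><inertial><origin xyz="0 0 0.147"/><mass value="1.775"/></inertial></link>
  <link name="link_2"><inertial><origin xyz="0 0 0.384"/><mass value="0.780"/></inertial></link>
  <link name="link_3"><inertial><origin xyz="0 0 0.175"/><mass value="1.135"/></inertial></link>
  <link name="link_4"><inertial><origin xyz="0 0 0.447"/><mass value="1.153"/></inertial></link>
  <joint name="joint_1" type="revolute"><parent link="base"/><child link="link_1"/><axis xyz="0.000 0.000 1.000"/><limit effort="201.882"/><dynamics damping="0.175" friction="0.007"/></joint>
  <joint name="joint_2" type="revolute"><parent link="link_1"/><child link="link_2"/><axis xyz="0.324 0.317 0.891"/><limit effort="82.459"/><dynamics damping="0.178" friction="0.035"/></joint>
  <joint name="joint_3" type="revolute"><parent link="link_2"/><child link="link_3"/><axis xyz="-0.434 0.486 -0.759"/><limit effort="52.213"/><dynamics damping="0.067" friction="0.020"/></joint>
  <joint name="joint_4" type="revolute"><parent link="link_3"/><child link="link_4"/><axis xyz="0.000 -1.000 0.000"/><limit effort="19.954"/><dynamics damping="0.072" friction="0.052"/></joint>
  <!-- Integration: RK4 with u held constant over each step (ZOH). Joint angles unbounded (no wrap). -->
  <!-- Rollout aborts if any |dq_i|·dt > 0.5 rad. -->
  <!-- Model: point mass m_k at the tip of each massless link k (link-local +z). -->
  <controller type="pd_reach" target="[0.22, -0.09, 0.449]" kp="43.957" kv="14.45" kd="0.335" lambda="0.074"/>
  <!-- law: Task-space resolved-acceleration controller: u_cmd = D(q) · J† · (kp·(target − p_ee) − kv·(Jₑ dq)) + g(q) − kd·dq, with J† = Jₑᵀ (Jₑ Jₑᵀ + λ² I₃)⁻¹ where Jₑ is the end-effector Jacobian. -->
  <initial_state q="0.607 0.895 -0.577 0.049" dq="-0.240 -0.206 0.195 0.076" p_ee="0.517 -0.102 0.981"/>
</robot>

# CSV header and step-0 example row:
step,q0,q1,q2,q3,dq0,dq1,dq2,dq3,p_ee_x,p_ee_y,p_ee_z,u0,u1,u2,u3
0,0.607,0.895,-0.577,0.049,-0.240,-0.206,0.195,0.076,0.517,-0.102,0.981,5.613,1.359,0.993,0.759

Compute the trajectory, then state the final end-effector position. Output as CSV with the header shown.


step,q0,q1,q2,q3,dq0,dq1,dq2,dq3,p_ee_x,p_ee_y,p_ee_z,u0,u1,u2,u3
1,0.617,0.886,-0.579,0.059,1.484,-0.972,-0.371,1.209,0.514,-0.105,0.981,4.720,0.837,1.727,0.034
2,0.647,0.869,-0.584,0.085,2.603,-1.281,-0.269,2.315,0.512,-0.108,0.980,4.108,0.436,2.007,-0.497
3,0.693,0.849,-0.586,0.127,3.410,-1.406,0.054,3.269,0.510,-0.111,0.977,3.490,0.022,2.096,-0.862
4,0.748,0.827,-0.582,0.181,4.007,-1.442,0.422,4.031,0.507,-0.113,0.972,2.763,-0.435,2.100,-1.104
5,0.811,0.806,-0.573,0.246,4.411,-1.397,0.805,4.613,0.504,-0.115,0.966,1.962,-0.902,2.052,-1.277
6,0.879,0.786,-0.558,0.318,4.638,-1.291,1.157,5.012,0.501,-0.116,0.959,1.150,-1.362,1.997,-1.413
7,0.949,0.767,-0.539,0.395,4.707,-1.139,1.455,5.245,0.497,-0.116,0.951,0.398,-1.796,1.970,-1.543
8,1.020,0.752,-0.515,0.475,4.645,-0.959,1.691,5.340,0.493,-0.116,0.942,-0.242,-2.188,1.987,-1.688
9,1.088,0.739,-0.489,0.555,4.486,-0.766,1.865,5.333,0.489,-0.116,0.931,-0.749,-2.526,2.048,-1.858
10,1.154,0.729,-0.460,0.634,4.260,-0.575,1.984,5.253,0.484,-0.115,0.920,-1.129,-2.805,2.146,-2.057
11,1.215,0.721,-0.429,0.712,3.996,-0.394,2.056,5.128,0.480,-0.114,0.909,-1.398,-3.024,2.266,-2.282
12,1.273,0.717,-0.398,0.788,3.715,-0.230,2.091,4.976,0.475,-0.113,0.897,-1.580,-3.190,2.396,-2.527
13,1.327,0.714,-0.367,0.861,3.432,-0.086,2.096,4.809,0.470,-0.112,0.884,-1.697,-3.309,2.524,-2.786
14,1.376,0.714,-0.336,0.932,3.159,0.032,2.075,4.634,0.464,-0.111,0.872,-1.767,-3.390,2.645,-3.052
15,1.422,0.715,-0.305,1.000,2.911,0.119,2.030,4.455,0.459,-0.110,0.859,-1.807,-3.437,2.757,-3.318
16,1.464,0.717,-0.275,1.065,2.677,0.190,1.978,4.279,0.454,-0.110,0.846,-1.822,-3.457,2.847,-3.581
17,1.502,0.721,-0.246,1.128,2.461,0.245,1.919,4.108,0.448,-0.109,0.833,-1.821,-3.458,2.918,-3.838
18,1.537,0.725,-0.217,1.188,2.263,0.285,1.856,3.942,0.443,-0.108,0.820,-1.809,-3.445,2.969,-4.084
19,1.570,0.729,-0.190,1.246,2.082,0.313,1.789,3.782,0.438,-0.107,0.807,-1.791,-3.420,3.003,-4.317
20,1.600,0.734,-0.164,1.302,1.918,0.329,1.721,3.626,0.432,-0.106,0.794,-1.769,-3.388,3.020,-4.536
21,1.628,0.739,-0.138,1.355,1.769,0.336,1.653,3.475,0.427,-0.106,0.781,-1.744,-3.350,3.023,-4.740
22,1.653,0.744,-0.114,1.406,1.635,0.335,1.585,3.330,0.421,-0.105,0.768,-1.719,-3.308,3.013,-4.928
23,1.677,0.749,-0.091,1.455,1.514,0.328,1.517,3.190,0.416,-0.105,0.756,-1.693,-3.263,2.993,-5.100
24,1.699,0.754,-0.069,1.502,1.404,0.315,1.451,3.054,0.410,-0.104,0.743,-1.667,-3.217,2.963,-5.256
25,1.719,0.758,-0.047,1.546,1.305,0.299,1.387,2.924,0.405,-0.104,0.732,-1.641,-3.171,2.926,-5.398
26,1.738,0.763,-0.027,1.589,1.214,0.280,1.325,2.798,0.400,-0.103,0.720,-1.616,-3.124,2.884,-5.525
27,1.755,0.767,-0.008,1.630,1.132,0.258,1.265,2.677,0.394,-0.103,0.708,-1.591,-3.077,2.836,-5.638
28,1.772,0.770,0.011,1.670,1.057,0.236,1.207,2.561,0.389,-0.102,0.697,-1.567,-3.031,2.785,-5.738
29,1.787,0.774,0.029,1.707,0.989,0.212,1.151,2.449,0.384,-0.102,0.687,-1.544,-2.986,2.731,-5.825
30,1.801,0.777,0.045,1.743,0.926,0.189,1.098,2.341,0.379,-0.102,0.676,-1.521,-2.942,2.676,-5.902
31,1.815,0.779,0.061,1.777,0.868,0.166,1.047,2.238,0.374,-0.101,0.666,-1.499,-2.900,2.619,-5.968
32,1.828,0.782,0.077,1.810,0.814,0.143,0.998,2.139,0.369,-0.101,0.656,-1.478,-2.860,2.562,-6.024
33,1.839,0.784,0.091,1.842,0.765,0.121,0.952,2.044,0.364,-0.101,0.647,-1.457,-2.820,2.505,-6.071
34,1.850,0.785,0.105,1.871,0.719,0.099,0.908,1.953,0.360,-0.100,0.638,-1.437,-2.783,2.449,-6.111
35,1.861,0.787,0.119,1.900,0.676,0.079,0.866,1.866,0.355,-0.100,0.629,-1.418,-2.747,2.393,-6.143
36,1.871,0.788,0.131,1.927,0.636,0.060,0.826,1.782,0.350,-0.100,0.621,-1.399,-2.712,2.338,-6.168
37,1.880,0.788,0.143,1.954,0.599,0.043,0.789,1.702,0.346,-0.099,0.613,-1.381,-2.680,2.284,-6.188
38,1.889,0.789,0.155,1.979,0.565,0.026,0.753,1.626,0.342,-0.099,0.605,-1.363,-2.649,2.232,-6.203
39,1.897,0.789,0.166,2.002,0.531,0.013,0.720,1.553,0.338,-0.099,0.598,-1.347,-2.620,2.181,-6.213
40,1.905,0.789,0.177,2.025,0.498,0.002,0.690,1.484,0.334,-0.099,0.591,-1.331,-2.595,2.130,-6.219
41,1.912,0.789,0.187,2.047,0.464,-0.006,0.662,1.418,0.330,-0.098,0.584,-1.317,-2.573,2.081,-6.221
42,1.919,0.789,0.196,2.068,0.432,-0.012,0.636,1.355,0.326,-0.098,0.577,-1.303,-2.554,2.034,-6.220
43,1.925,0.789,0.206,2.088,0.402,-0.017,0.611,1.294,0.322,-0.098,0.571,-1.290,-2.536,1.988,-6.216
44,1.931,0.789,0.215,2.107,0.374,-0.021,0.587,1.236,0.319,-0.097,0.565,-1.278,-2.520,1.945,-6.210
45,1.936,0.788,0.223,2.125,0.347,-0.025,0.564,1.181,0.315,-0.097,0.559,-1.267,-2.504,1.904,-6.202
46,1.941,0.788,0.232,2.142,0.323,-0.029,0.542,1.128,0.312,-0.097,0.554,-1.256,-2.490,1.864,-6.192
47,1.946,0.787,0.240,2.158,0.300,-0.033,0.521,1.077,0.309,-0.097,0.549,-1.245,-2.475,1.827,-6.180
48,1.950,0.787,0.247,2.174,0.279,-0.036,0.500,1.028,0.306,-0.096,0.544,-1.235,-2.462,1.791,-6.167
49,1.954,0.786,0.255,2.189,0.260,-0.039,0.480,0.981,0.303,-0.096,0.539,-1.225,-2.449,1.757,-6.153
50,1.958,0.786,0.262,2.204,0.243,-0.042,0.461,0.937,0.300,-0.096,0.535,-1.216,-2.436,1.724,-6.139
51,1.962,0.785,0.268,2.217,0.226,-0.045,0.444,0.894,0.297,-0.096,0.530,-1.207,-2.424,1.693,-6.123
52,1.965,0.784,0.275,2.231,0.211,-0.047,0.427,0.853,0.295,-0.095,0.526,,,,
# final p_ee position (m): 0.295 -0.095 0.526


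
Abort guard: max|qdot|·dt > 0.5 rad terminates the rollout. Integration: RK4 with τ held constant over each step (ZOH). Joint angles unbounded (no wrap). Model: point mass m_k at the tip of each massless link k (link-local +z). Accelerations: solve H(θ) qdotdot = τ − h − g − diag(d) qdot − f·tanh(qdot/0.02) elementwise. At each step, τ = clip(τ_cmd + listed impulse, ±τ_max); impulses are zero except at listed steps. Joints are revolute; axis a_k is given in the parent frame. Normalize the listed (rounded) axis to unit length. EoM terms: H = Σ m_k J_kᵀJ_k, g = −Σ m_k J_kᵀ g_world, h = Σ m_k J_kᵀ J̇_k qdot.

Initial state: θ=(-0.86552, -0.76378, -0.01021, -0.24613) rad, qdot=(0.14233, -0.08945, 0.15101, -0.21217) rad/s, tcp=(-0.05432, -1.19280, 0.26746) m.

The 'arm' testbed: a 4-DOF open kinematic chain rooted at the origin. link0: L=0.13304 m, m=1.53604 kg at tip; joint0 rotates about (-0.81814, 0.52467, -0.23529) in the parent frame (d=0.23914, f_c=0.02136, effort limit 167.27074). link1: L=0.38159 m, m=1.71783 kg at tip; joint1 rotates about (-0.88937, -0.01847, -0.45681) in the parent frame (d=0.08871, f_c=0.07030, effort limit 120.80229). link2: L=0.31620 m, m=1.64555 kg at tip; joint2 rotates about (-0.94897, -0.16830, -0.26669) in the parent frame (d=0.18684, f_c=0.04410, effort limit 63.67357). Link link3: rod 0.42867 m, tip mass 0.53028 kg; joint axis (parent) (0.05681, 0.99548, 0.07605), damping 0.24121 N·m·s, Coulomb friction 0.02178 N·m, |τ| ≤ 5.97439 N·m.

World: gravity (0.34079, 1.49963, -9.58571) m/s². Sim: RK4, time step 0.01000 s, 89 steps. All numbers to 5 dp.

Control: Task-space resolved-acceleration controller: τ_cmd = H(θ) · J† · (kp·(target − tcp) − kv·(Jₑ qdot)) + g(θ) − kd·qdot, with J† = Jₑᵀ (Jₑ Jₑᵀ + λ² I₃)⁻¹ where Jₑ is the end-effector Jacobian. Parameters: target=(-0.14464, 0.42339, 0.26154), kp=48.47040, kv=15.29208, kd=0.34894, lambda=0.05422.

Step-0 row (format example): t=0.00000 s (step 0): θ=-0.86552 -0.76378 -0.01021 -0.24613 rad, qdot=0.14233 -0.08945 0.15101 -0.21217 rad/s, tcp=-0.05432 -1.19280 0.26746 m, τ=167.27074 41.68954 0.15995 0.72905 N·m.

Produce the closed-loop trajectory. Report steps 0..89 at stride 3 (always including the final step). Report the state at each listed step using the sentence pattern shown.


t=0.03000 s (step 3): θ=-0.76262 -0.80786 -0.06270 -0.40707 rad, qdot=6.70997 -2.91733 -3.35673 -9.87166 rad/s, tcp=-0.05514 -1.17105 0.27152 m, τ=122.03510 31.18474 3.17457 1.59714 N·m.
t=0.06000 s (step 6): θ=-0.50966 -0.90170 -0.20658 -0.74034 rad, qdot=9.43405 -2.84176 -6.10535 -11.06601 rad/s, tcp=-0.04916 -1.09510 0.29607 m, τ=21.92726 6.34288 0.75041 -0.79194 N·m.
t=0.09000 s (step 9): θ=-0.22748 -0.96590 -0.41203 -1.03101 rad, qdot=9.17420 -1.46895 -7.31735 -8.21953 rad/s, tcp=-0.03906 -0.98701 0.34296 m, τ=-13.50422 -9.36127 -2.94115 -1.53361 N·m.
t=0.12000 s (step 12): θ=0.03339 -0.99447 -0.63251 -1.23898 rad, qdot=8.18044 -0.52066 -7.26413 -5.83052 rad/s, tcp=-0.03029 -0.87380 0.39610 m, τ=-21.70074 -15.67741 -4.72617 -0.87987 N·m.
t=0.15000 s (step 15): θ=0.26248 -1.00133 -0.84443 -1.39096 rad, qdot=7.09546 0.01277 -6.85635 -4.44811 rad/s, tcp=-0.02389 -0.76443 0.44215 m, τ=-21.29420 -15.52484 -4.11016 0.03301 N·m.
t=0.18000 s (step 18): θ=0.45983 -0.99625 -1.04392 -1.51216 rad, qdot=6.07100 0.30125 -6.46299 -3.71502 rad/s, tcp=-0.01918 -0.66078 0.47542 m, τ=-19.06859 -12.41718 -2.10501 0.72229 N·m.
t=0.21000 s (step 21): θ=0.62728 -0.98434 -1.23291 -1.61711 rad, qdot=5.09735 0.47903 -6.15158 -3.32939 rad/s, tcp=-0.01557 -0.56354 0.49536 m, τ=-17.16549 -8.68997 0.31362 1.12238 N·m.
t=0.24000 s (step 24): θ=0.76582 -0.96796 -1.41334 -1.71375 rad, qdot=4.13870 0.60748 -5.88723 -3.14306 rad/s, tcp=-0.01265 -0.47338 0.50385 m, τ=-16.09260 -5.42580 2.50525 1.29528 N·m.
t=0.27000 s (step 27): θ=0.87536 -0.94786 -1.58649 -1.80679 rad, qdot=3.15978 0.73376 -5.66916 -3.07650 rad/s, tcp=-0.01003 -0.39095 0.50365 m, τ=-15.64207 -2.77486 4.06669 1.30463 N·m.
t=0.30000 s (step 30): θ=0.95503 -0.92328 -1.75451 -1.89866 rad, qdot=2.14990 0.91566 -5.55674 -3.04716 rad/s, tcp=-0.00731 -0.31692 0.49754 m, τ=-15.03801 -0.22510 4.65535 1.18182 N·m.
t=0.33000 s (step 33): θ=1.00454 -0.89142 -1.92209 -1.98849 rad, qdot=1.16791 1.23289 -5.65281 -2.90916 rad/s, tcp=-0.00448 -0.25184 0.48799 m, τ=-12.95075 3.01698 4.10273 0.92142 N·m.
t=0.36000 s (step 36): θ=1.02722 -0.84717 -2.09620 -2.06984 rad, qdot=0.39598 1.74464 -5.97417 -2.44988 rad/s, tcp=-0.00220 -0.19555 0.47671 m, τ=-8.89683 6.54108 3.18371 0.51039 N·m.
t=0.39000 s (step 39): θ=1.03245 -0.78540 -2.28012 -2.13156 rad, qdot=0.01259 2.38082 -6.24363 -1.62655 rad/s, tcp=-0.00185 -0.14636 0.46430 m, τ=-5.94744 7.39530 3.49120 0.02303 N·m.
t=0.42000 s (step 42): θ=1.03084 -0.70504 -2.46660 -2.16745 rad, qdot=-0.10435 2.96387 -6.11966 -0.79881 rad/s, tcp=-0.00458 -0.10111 0.45054 m, τ=-6.70235 4.61616 4.79008 -0.37539 N·m.
t=0.45000 s (step 45): θ=1.02625 -0.60935 -2.64353 -2.18314 rad, qdot=-0.21296 3.39679 -5.63826 -0.30379 rad/s, tcp=-0.01022 -0.05731 0.43548 m, τ=-9.36472 0.73425 5.83614 -0.61249 N·m.
t=0.48000 s (step 48): θ=1.01737 -0.50315 -2.80347 -2.18930 rad, qdot=-0.38846 3.66453 -5.01775 -0.14627 rad/s, tcp=-0.01763 -0.01451 0.41977 m, τ=-11.99951 -2.52958 6.32285 -0.73535 N·m.
t=0.51000 s (step 51): θ=1.00265 -0.39121 -2.94473 -2.19409 rad, qdot=-0.59368 3.78148 -4.40818 -0.19087 rad/s, tcp=-0.02565 0.02642 0.40406 m, τ=-14.00090 -4.85471 6.43092 -0.80884 N·m.
t=0.54000 s (step 54): θ=0.98189 -0.27765 -3.06867 -2.20164 rad, qdot=-0.78627 3.77687 -3.86655 -0.31579 rad/s, tcp=-0.03353 0.06438 0.38876 m, τ=-15.35805 -6.40676 6.35510 -0.87343 N·m.
t=0.57000 s (step 57): θ=0.95582 -0.16556 -3.17747 -2.21315 rad, qdot=-0.94589 3.68757 -3.39678 -0.44730 rad/s, tcp=-0.04090 0.09863 0.37411 m, τ=-16.19560 -7.40861 6.21801 -0.94471 N·m.
t=0.60000 s (step 60): θ=0.92552 -0.05697 -3.27305 -2.22824 rad, qdot=-1.06840 3.54901 -2.98154 -0.55149 rad/s, tcp=-0.04761 0.12883 0.36022 m, τ=-16.63586 -8.03110 6.08907 -1.02262 N·m.
t=0.63000 s (step 63): θ=0.89208 0.04710 -3.35670 -2.24589 rad, qdot=-1.15648 3.38901 -2.59844 -0.61850 rad/s, tcp=-0.05366 0.15500 0.34721 m, τ=-16.77502 -8.38570 6.00886 -1.10036 N·m.
t=0.66000 s (step 66): θ=0.85646 0.14630 -3.42907 -2.26500 rad, qdot=-1.21392 3.22589 -2.22602 -0.64972 rad/s, tcp=-0.05905 0.17740 0.33518 m, τ=-16.68717 -8.54042 6.00328 -1.17025 N·m.
t=0.69000 s (step 69): θ=0.81955 0.24069 -3.49017 -2.28457 rad, qdot=-1.24308 3.06950 -1.84501 -0.64982 rad/s, tcp=-0.06383 0.19641 0.32422 m, τ=-16.43245 -8.53731 6.08888 -1.22619 N·m.
t=0.72000 s (step 72): θ=0.78218 0.33054 -3.53949 -2.30372 rad, qdot=-1.24435 2.92347 -1.43835 -0.62302 rad/s, tcp=-0.06804 0.21247 0.31439 m, τ=-16.06620 -8.40809 6.27198 -1.26393 N·m.
t=0.75000 s (step 75): θ=0.74521 0.41617 -3.57604 -2.32169 rad, qdot=-1.21682 2.78766 -0.99214 -0.57206 rad/s, tcp=-0.07171 0.22606 0.30573 m, τ=-15.64913 -8.18904 6.54309 -1.28022 N·m.
t=0.78000 s (step 78): θ=0.70950 0.49786 -3.59850 -2.33780 rad, qdot=-1.15973 2.66045 -0.49833 -0.49873 rad/s, tcp=-0.07490 0.23767 0.29827 m, τ=-15.25500 -7.93386 6.86935 -1.27155 N·m.
t=0.81000 s (step 81): θ=0.67593 0.57585 -3.60544 -2.35139 rad, qdot=-1.07527 2.54148 0.03954 -0.40587 rad/s, tcp=-0.07766 0.24782 0.29199 m, τ=-14.96956 -7.72000 7.19175 -1.23297 N·m.
t=0.84000 s (step 84): θ=0.64508 0.65057 -3.59608 -2.36208 rad, qdot=-0.97886 2.44055 0.58602 -0.30504 rad/s, tcp=-0.08006 0.25706 0.28682 m, τ=-14.89504 -7.65929 7.44357 -1.15680 N·m.
t=0.87000 s (step 87): θ=0.61736 0.72226 -3.57024 -2.36954 rad, qdot=-0.86889 2.34002 1.13224 -0.19260 rad/s, tcp=-0.08218 0.26591 0.28263 m, τ=-14.96739 -7.73336 7.55131 -1.04084 N·m.
t=0.89000 s (step 89): θ=0.60073 0.76839 -3.54411 -2.37262 rad, qdot=-0.79627 2.27552 1.47525 -0.11623 rad/s, tcp=-0.08350 0.27179 0.28031 m.


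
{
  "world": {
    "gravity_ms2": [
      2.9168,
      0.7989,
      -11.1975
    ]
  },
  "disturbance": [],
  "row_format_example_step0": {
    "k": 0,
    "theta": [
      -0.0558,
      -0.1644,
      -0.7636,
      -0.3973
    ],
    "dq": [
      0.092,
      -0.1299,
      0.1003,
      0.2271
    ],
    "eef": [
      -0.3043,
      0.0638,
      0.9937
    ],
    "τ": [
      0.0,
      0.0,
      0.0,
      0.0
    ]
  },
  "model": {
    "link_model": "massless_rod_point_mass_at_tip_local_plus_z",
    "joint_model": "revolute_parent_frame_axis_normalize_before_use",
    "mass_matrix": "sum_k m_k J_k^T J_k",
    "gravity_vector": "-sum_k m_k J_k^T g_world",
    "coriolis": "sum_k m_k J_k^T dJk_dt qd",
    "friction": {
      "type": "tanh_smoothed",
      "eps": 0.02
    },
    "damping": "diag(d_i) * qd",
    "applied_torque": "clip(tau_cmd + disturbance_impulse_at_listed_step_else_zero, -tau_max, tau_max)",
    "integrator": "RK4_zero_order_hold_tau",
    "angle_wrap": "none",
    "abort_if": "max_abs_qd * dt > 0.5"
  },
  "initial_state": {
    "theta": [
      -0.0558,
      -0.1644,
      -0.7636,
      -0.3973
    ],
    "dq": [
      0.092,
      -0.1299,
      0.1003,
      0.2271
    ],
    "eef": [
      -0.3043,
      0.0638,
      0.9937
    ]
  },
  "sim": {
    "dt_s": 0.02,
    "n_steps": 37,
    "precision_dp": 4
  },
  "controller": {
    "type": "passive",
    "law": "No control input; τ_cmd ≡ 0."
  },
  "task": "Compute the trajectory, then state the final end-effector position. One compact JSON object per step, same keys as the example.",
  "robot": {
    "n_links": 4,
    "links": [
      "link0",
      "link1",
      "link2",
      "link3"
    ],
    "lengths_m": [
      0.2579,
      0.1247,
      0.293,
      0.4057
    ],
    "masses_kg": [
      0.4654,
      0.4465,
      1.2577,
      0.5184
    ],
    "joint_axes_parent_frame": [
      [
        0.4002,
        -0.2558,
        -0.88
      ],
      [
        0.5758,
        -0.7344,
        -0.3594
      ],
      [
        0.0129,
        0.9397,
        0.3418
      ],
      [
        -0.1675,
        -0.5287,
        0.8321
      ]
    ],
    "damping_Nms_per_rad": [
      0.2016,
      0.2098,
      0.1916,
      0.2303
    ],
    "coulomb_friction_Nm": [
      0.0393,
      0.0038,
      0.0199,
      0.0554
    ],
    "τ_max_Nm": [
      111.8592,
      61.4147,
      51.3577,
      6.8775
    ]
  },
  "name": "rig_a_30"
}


{"k":1,"theta":[-0.0558,-0.1709,-0.7685,-0.4033],"dq":[-0.1366,-0.4539,-0.5203,-0.6456],"eef":[-0.303,0.0653,0.9938],"\u03c4":[0.0,0.0,0.0,0.0]}
{"k":2,"theta":[-0.0611,-0.1822,-0.7836,-0.421],"dq":[-0.4045,-0.6637,-0.9673,-1.0758],"eef":[-0.3024,0.0677,0.9926],"\u03c4":[0.0,0.0,0.0,0.0]}
{"k":3,"theta":[-0.072,-0.1973,-0.8068,-0.445],"dq":[-0.6834,-0.8383,-1.3365,-1.291],"eef":[-0.3027,0.0713,0.9902],"\u03c4":[0.0,0.0,0.0,0.0]}
{"k":4,"theta":[-0.0883,-0.2159,-0.8369,-0.472],"dq":[-0.9431,-1.0275,-1.6766,-1.3948],"eef":[-0.3041,0.0762,0.9865],"\u03c4":[0.0,0.0,0.0,0.0]}
{"k":5,"theta":[-0.1095,-0.2387,-0.8738,-0.5004],"dq":[-1.1765,-1.2547,-2.0099,-1.4313],"eef":[-0.3066,0.0824,0.9814],"\u03c4":[0.0,0.0,0.0,0.0]}
{"k":6,"theta":[-0.1351,-0.2664,-0.9174,-0.5289],"dq":[-1.3842,-1.5342,-2.3471,-1.4171],"eef":[-0.3101,0.0901,0.975],"\u03c4":[0.0,0.0,0.0,0.0]}
{"k":7,"theta":[-0.1647,-0.3005,-0.9678,-0.5567],"dq":[-1.5685,-1.8782,-2.6937,-1.3552],"eef":[-0.3146,0.0991,0.967],"\u03c4":[0.0,0.0,0.0,0.0]}
{"k":8,"theta":[-0.1977,-0.3421,-1.0252,-0.5828],"dq":[-1.7318,-2.3004,-3.0524,-1.2399],"eef":[-0.3201,0.1095,0.9574],"\u03c4":[0.0,0.0,0.0,0.0]}
{"k":9,"theta":[-0.2338,-0.3931,-1.0899,-0.6059],"dq":[-1.8762,-2.8175,-3.424,-1.0581],"eef":[-0.3265,0.1212,0.946],"\u03c4":[0.0,0.0,0.0,0.0]}
{"k":10,"theta":[-0.2727,-0.4556,-1.1622,-0.6245],"dq":[-2.0043,-3.4499,-3.807,-0.7878],"eef":[-0.3337,0.134,0.9326],"\u03c4":[0.0,0.0,0.0,0.0]}
{"k":11,"theta":[-0.3139,-0.532,-1.2423,-0.6366],"dq":[-2.1211,-4.2218,-4.196,-0.3953],"eef":[-0.3415,0.1478,0.9172],"\u03c4":[0.0,0.0,0.0,0.0]}
{"k":12,"theta":[-0.3575,-0.6256,-1.33,-0.6392],"dq":[-2.2266,-5.172,-4.5895,0.1395],"eef":[-0.3499,0.1623,0.8998],"\u03c4":[0.0,0.0,0.0,0.0]}
{"k":13,"theta":[-0.403,-0.7404,-1.4259,-0.6301],"dq":[-2.3329,-6.3378,-4.9808,0.8308],"eef":[-0.3584,0.1768,0.8805],"\u03c4":[0.0,0.0,0.0,0.0]}
{"k":14,"theta":[-0.4513,-0.88,-1.5285,-0.6035],"dq":[-2.5141,-7.6398,-5.2552,1.905],"eef":[-0.3667,0.1907,0.8596],"\u03c4":[0.0,0.0,0.0,0.0]}
{"k":15,"theta":[-0.5042,-1.0462,-1.6346,-0.5512],"dq":[-2.8061,-8.9495,-5.3,3.3847],"eef":[-0.3746,0.2028,0.8381],"\u03c4":[0.0,0.0,0.0,0.0]}
{"k":16,"theta":[-0.5646,-1.2352,-1.7376,-0.4666],"dq":[-3.2628,-9.8086,-4.9,5.0716],"eef":[-0.3812,0.2111,0.8179],"\u03c4":[0.0,0.0,0.0,0.0]}
{"k":17,"theta":[-0.636,-1.4293,-1.8262,-0.3528],"dq":[-3.9053,-9.3037,-3.8612,6.0907],"eef":[-0.3849,0.2139,0.802],"\u03c4":[0.0,0.0,0.0,0.0]}
{"k":18,"theta":[-0.7211,-1.5962,-1.8902,-0.2354],"dq":[-4.588,-7.2329,-2.5512,5.3749],"eef":[-0.3838,0.2119,0.793],"\u03c4":[0.0,0.0,0.0,0.0]}
{"k":19,"theta":[-0.8177,-1.7197,-1.9317,-0.1431],"dq":[-5.0172,-5.2454,-1.7,3.8608],"eef":[-0.3785,0.2089,0.7898],"\u03c4":[0.0,0.0,0.0,0.0]}
{"k":20,"theta":[-0.9197,-1.8121,-1.9612,-0.0775],"dq":[-5.1421,-4.1418,-1.3069,2.8204],"eef":[-0.371,0.2075,0.7895],"\u03c4":[0.0,0.0,0.0,0.0]}
{"k":21,"theta":[-1.0222,-1.8888,-1.9852,-0.0271],"dq":[-5.0784,-3.6033,-1.1125,2.2963],"eef":[-0.3626,0.2084,0.7901],"\u03c4":[0.0,0.0,0.0,0.0]}
{"k":22,"theta":[-1.1222,-1.9579,-2.0062,0.016],"dq":[-4.9058,-3.3363,-0.9932,2.0561],"eef":[-0.3543,0.2116,0.7906],"\u03c4":[0.0,0.0,0.0,0.0]}
{"k":23,"theta":[-1.218,-2.0231,-2.0252,0.0559],"dq":[-4.6626,-3.2053,-0.9082,1.9521],"eef":[-0.3463,0.217,0.7907],"\u03c4":[0.0,0.0,0.0,0.0]}
{"k":24,"theta":[-1.3084,-2.0866,-2.0426,0.0945],"dq":[-4.3681,-3.1526,-0.8438,1.913],"eef":[-0.3392,0.2244,0.79],"\u03c4":[0.0,0.0,0.0,0.0]}
{"k":25,"theta":[-1.3925,-2.1495,-2.059,0.1326],"dq":[-4.0343,-3.1504,-0.7941,1.9063],"eef":[-0.3332,0.2338,0.7884],"\u03c4":[0.0,0.0,0.0,0.0]}
{"k":26,"theta":[-1.4695,-2.2128,-2.0745,0.1708],"dq":[-3.6699,-3.1825,-0.7546,1.9166],"eef":[-0.3284,0.2449,0.7857],"\u03c4":[0.0,0.0,0.0,0.0]}
{"k":27,"theta":[-1.5391,-2.277,-2.0892,0.2094],"dq":[-3.2815,-3.2375,-0.721,1.9366],"eef":[-0.3251,0.2575,0.7819],"\u03c4":[0.0,0.0,0.0,0.0]}
{"k":28,"theta":[-1.6007,-2.3424,-2.1033,0.2483],"dq":[-2.8741,-3.307,-0.6888,1.962],"eef":[-0.3234,0.2715,0.7768],"\u03c4":[0.0,0.0,0.0,0.0]}
{"k":29,"theta":[-1.654,-2.4093,-2.1168,0.2879],"dq":[-2.4512,-3.3843,-0.653,1.9904],"eef":[-0.3233,0.2865,0.7704],"\u03c4":[0.0,0.0,0.0,0.0]}
{"k":30,"theta":[-1.6986,-2.4778,-2.1294,0.328],"dq":[-2.0149,-3.4646,-0.6085,2.0195],"eef":[-0.3248,0.3025,0.7626],"\u03c4":[0.0,0.0,0.0,0.0]}
{"k":31,"theta":[-1.7345,-2.5479,-2.141,0.3686],"dq":[-1.5662,-3.5442,-0.5496,2.0475],"eef":[-0.3279,0.3192,0.7534],"\u03c4":[0.0,0.0,0.0,0.0]}
{"k":32,"theta":[-1.7612,-2.6196,-2.1512,0.4098],"dq":[-1.1052,-3.6202,-0.4703,2.0719],"eef":[-0.3326,0.3365,0.7427],"\u03c4":[0.0,0.0,0.0,0.0]}
{"k":33,"theta":[-1.7786,-2.6927,-2.1596,0.4515],"dq":[-0.6311,-3.6903,-0.3641,2.0898],"eef":[-0.3389,0.3543,0.7303],"\u03c4":[0.0,0.0,0.0,0.0]}
{"k":34,"theta":[-1.7864,-2.7671,-2.1656,0.4934],"dq":[-0.1432,-3.7516,-0.224,2.0971],"eef":[-0.3465,0.3723,0.7163],"\u03c4":[0.0,0.0,0.0,0.0]}
{"k":35,"theta":[-1.7848,-2.8428,-2.1686,0.5352],"dq":[0.2924,-3.8146,-0.0723,2.0794],"eef":[-0.3555,0.3905,0.7003],"\u03c4":[0.0,0.0,0.0,0.0]}
{"k":36,"theta":[-1.7746,-2.9197,-2.1682,0.5764],"dq":[0.7318,-3.8744,0.1113,2.0432],"eef":[-0.3656,0.4088,0.6822],"\u03c4":[0.0,0.0,0.0,0.0]}
{"k":37,"theta":[-1.7553,-2.9976,-2.1637,0.6168],"dq":[1.1973,-3.9167,0.349,1.9931],"eef":[-0.3768,0.427,0.6619]}
{"summary": "final eef position (m): -0.3768 0.4270 0.6619"}
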